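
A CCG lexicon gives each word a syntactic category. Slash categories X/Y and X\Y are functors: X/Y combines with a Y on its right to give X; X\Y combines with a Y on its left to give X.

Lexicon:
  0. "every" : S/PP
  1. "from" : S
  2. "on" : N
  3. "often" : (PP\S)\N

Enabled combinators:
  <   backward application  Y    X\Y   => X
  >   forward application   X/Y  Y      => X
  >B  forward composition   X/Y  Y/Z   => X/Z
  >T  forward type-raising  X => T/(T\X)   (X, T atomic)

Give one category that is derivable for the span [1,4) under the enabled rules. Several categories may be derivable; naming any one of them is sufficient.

PP

[0,4] S   >
  [0,1] "every" : S/PP
  [1,4] PP   >
    [1,2] PP/(PP\S)   >T
      [1,2] "from" : S
    [2,4] PP\S   <
      [2,3] "on" : N
      [3,4] "often" : (PP\S)\N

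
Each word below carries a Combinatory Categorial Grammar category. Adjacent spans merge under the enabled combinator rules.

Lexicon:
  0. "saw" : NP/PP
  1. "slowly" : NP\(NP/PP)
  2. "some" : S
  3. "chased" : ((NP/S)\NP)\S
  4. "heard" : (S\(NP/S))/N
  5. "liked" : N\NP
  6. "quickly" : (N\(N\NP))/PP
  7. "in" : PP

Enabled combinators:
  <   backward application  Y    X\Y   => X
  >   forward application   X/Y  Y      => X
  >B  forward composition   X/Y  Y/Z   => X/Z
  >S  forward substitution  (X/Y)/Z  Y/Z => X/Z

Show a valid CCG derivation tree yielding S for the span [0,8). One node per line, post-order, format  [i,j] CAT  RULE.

[0,1] NP/PP  lex  "saw"
[1,2] NP\(NP/PP)  lex  "slowly"
[0,2] NP  <  k=1
[2,3] S  lex  "some"
[3,4] ((NP/S)\NP)\S  lex  "chased"
[2,4] (NP/S)\NP  <  k=3
[0,4] NP/S  <  k=2
[4,5] (S\(NP/S))/N  lex  "heard"
[5,6] N\NP  lex  "liked"
[6,7] (N\(N\NP))/PP  lex  "quickly"
[7,8] PP  lex  "in"
[6,8] N\(N\NP)  >  k=7
[5,8] N  <  k=6
[4,8] S\(NP/S)  >  k=5
[0,8] S  <  k=4

[0,8] S   <
  [0,4] NP/S   <
    [0,2] NP   <
      [0,1] "saw" : NP/PP
      [1,2] "slowly" : NP\(NP/PP)
    [2,4] (NP/S)\NP   <
      [2,3] "some" : S
      [3,4] "chased" : ((NP/S)\NP)\S
  [4,8] S\(NP/S)   >
    [4,5] "heard" : (S\(NP/S))/N
    [5,8] N   <
      [5,6] "liked" : N\NP
      [6,8] N\(N\NP)   >
        [6,7] "quickly" : (N\(N\NP))/PP
        [7,8] "in" : PP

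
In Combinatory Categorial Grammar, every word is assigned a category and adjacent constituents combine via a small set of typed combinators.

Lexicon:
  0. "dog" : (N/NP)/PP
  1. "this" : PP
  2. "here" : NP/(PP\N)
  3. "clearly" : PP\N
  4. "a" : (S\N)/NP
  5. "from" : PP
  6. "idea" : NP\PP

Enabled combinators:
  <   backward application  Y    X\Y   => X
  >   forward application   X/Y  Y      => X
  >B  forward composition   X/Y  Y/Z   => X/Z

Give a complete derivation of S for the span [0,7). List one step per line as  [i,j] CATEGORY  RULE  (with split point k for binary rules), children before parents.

[0,1] (N/NP)/PP  lex  "dog"
[1,2] PP  lex  "this"
[0,2] N/NP  >  k=1
[2,3] NP/(PP\N)  lex  "here"
[3,4] PP\N  lex  "clearly"
[2,4] NP  >  k=3
[0,4] N  >  k=2
[4,5] (S\N)/NP  lex  "a"
[5,6] PP  lex  "from"
[6,7] NP\PP  lex  "idea"
[5,7] NP  <  k=6
[4,7] S\N  >  k=5
[0,7] S  <  k=4

[0,7] S   <
  [0,4] N   >
    [0,2] N/NP   >
      [0,1] "dog" : (N/NP)/PP
      [1,2] "this" : PP
    [2,4] NP   >
      [2,3] "here" : NP/(PP\N)
      [3,4] "clearly" : PP\N
  [4,7] S\N   >
    [4,5] "a" : (S\N)/NP
    [5,7] NP   <
      [5,6] "from" : PP
      [6,7] "idea" : NP\PP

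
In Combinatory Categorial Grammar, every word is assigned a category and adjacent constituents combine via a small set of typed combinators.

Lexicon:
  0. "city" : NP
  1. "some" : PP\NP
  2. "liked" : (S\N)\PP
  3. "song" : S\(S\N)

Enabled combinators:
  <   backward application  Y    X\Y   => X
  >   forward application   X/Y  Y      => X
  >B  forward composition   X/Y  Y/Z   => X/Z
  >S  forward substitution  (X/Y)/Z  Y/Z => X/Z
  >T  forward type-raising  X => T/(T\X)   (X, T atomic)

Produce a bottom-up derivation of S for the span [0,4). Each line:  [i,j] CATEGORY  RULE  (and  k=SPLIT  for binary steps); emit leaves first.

[0,1] NP  lex  "city"
[0,1] PP/(PP\NP)  >T
[1,2] PP\NP  lex  "some"
[0,2] PP  >  k=1
[2,3] (S\N)\PP  lex  "liked"
[0,3] S\N  <  k=2
[3,4] S\(S\N)  lex  "song"
[0,4] S  <  k=3

[0,4] S   <
  [0,3] S\N   <
    [0,2] PP   >
      [0,1] PP/(PP\NP)   >T
        [0,1] "city" : NP
      [1,2] "some" : PP\NP
    [2,3] "liked" : (S\N)\PP
  [3,4] "song" : S\(S\N)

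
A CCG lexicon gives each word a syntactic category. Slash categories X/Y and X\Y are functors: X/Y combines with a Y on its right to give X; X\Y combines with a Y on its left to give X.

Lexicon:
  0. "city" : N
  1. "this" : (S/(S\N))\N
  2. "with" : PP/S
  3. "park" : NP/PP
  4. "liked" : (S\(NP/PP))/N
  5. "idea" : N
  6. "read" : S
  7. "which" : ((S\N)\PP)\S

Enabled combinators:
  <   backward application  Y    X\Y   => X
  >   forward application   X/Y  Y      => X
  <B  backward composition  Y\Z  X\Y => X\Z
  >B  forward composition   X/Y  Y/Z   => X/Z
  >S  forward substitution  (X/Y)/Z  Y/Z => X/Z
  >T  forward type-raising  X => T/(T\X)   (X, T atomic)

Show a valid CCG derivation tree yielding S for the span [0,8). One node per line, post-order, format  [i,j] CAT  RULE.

[0,8] S   >
  [0,2] S/(S\N)   <
    [0,1] "city" : N
    [1,2] "this" : (S/(S\N))\N
  [2,8] S\N   <
    [2,6] PP   >
      [2,3] "with" : PP/S
      [3,6] S   <
        [3,4] "park" : NP/PP
        [4,6] S\(NP/PP)   >
          [4,5] "liked" : (S\(NP/PP))/N
          [5,6] "idea" : N
    [6,8] (S\N)\PP   <
      [6,7] "read" : S
      [7,8] "which" : ((S\N)\PP)\S

[0,1] N  lex  "city"
[1,2] (S/(S\N))\N  lex  "this"
[0,2] S/(S\N)  <  k=1
[2,3] PP/S  lex  "with"
[3,4] NP/PP  lex  "park"
[4,5] (S\(NP/PP))/N  lex  "liked"
[5,6] N  lex  "idea"
[4,6] S\(NP/PP)  >  k=5
[3,6] S  <  k=4
[2,6] PP  >  k=3
[6,7] S  lex  "read"
[7,8] ((S\N)\PP)\S  lex  "which"
[6,8] (S\N)\PP  <  k=7
[2,8] S\N  <  k=6
[0,8] S  >  k=2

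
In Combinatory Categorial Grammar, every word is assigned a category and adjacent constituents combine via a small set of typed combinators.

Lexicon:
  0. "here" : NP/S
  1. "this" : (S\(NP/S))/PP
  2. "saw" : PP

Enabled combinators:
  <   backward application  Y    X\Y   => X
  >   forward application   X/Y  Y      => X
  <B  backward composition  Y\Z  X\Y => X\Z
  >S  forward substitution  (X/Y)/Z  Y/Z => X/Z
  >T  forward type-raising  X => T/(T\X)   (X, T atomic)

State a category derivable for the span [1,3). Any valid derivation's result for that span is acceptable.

S\(NP/S)

[0,3] S   <
  [0,1] "here" : NP/S
  [1,3] S\(NP/S)   >
    [1,2] "this" : (S\(NP/S))/PP
    [2,3] "saw" : PP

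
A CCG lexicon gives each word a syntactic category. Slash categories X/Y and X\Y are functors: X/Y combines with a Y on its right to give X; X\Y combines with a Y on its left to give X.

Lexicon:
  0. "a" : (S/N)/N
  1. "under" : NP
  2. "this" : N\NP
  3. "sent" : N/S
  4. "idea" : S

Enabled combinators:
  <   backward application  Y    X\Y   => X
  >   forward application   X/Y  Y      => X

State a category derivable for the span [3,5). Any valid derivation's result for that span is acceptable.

[0,5] S   >
  [0,3] S/N   >
    [0,1] "a" : (S/N)/N
    [1,3] N   <
      [1,2] "under" : NP
      [2,3] "this" : N\NP
  [3,5] N   >
    [3,4] "sent" : N/S
    [4,5] "idea" : S

N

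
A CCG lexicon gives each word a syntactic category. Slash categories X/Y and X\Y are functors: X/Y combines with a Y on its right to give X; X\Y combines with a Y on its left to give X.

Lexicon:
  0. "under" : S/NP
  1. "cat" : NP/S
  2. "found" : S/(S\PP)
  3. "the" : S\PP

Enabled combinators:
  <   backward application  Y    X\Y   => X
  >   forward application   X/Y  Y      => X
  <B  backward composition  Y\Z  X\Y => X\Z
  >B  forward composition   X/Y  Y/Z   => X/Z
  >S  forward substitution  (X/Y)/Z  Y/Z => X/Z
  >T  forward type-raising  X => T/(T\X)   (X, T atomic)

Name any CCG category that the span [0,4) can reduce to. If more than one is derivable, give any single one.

S

[0,4] S   >
  [0,1] "under" : S/NP
  [1,4] NP   >
    [1,2] "cat" : NP/S
    [2,4] S   >
      [2,3] "found" : S/(S\PP)
      [3,4] "the" : S\PP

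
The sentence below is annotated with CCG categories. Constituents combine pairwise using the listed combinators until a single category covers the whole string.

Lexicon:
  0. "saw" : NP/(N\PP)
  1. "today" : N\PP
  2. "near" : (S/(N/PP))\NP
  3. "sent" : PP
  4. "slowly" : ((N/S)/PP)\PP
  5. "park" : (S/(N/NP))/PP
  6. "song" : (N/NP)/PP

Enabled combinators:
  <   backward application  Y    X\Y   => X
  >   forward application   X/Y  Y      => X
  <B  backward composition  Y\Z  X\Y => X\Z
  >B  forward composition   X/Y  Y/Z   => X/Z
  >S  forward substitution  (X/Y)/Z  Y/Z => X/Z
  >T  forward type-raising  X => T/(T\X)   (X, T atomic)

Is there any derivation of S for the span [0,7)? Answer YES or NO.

YES

[0,7] S   >
  [0,3] S/(N/PP)   <
    [0,2] NP   >
      [0,1] "saw" : NP/(N\PP)
      [1,2] "today" : N\PP
    [2,3] "near" : (S/(N/PP))\NP
  [3,7] N/PP   >S
    [3,5] (N/S)/PP   <
      [3,4] "sent" : PP
      [4,5] "slowly" : ((N/S)/PP)\PP
    [5,7] S/PP   >S
      [5,6] "park" : (S/(N/NP))/PP
      [6,7] "song" : (N/NP)/PP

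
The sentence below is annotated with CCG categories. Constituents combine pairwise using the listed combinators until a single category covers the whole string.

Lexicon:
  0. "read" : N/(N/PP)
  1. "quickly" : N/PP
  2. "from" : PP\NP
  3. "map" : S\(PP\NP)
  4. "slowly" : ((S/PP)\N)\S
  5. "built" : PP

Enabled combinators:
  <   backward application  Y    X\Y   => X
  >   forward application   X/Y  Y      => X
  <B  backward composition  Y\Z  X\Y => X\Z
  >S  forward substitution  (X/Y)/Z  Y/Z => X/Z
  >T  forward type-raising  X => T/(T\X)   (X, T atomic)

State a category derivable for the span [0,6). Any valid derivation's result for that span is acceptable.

[0,6] S   >
  [0,5] S/PP   <
    [0,2] N   >
      [0,1] "read" : N/(N/PP)
      [1,2] "quickly" : N/PP
    [2,5] (S/PP)\N   <
      [2,4] S   <
        [2,3] "from" : PP\NP
        [3,4] "map" : S\(PP\NP)
      [4,5] "slowly" : ((S/PP)\N)\S
  [5,6] "built" : PP

S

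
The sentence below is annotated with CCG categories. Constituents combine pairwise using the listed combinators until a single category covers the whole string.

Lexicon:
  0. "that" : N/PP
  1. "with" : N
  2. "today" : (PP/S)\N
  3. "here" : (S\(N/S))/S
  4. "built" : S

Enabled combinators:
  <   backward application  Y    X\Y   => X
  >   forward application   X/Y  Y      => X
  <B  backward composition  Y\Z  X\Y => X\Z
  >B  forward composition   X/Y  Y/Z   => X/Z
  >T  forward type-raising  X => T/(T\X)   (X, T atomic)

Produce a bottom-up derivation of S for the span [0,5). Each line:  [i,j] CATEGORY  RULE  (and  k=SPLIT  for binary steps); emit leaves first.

[0,5] S   <
  [0,3] N/S   >B
    [0,1] "that" : N/PP
    [1,3] PP/S   <
      [1,2] "with" : N
      [2,3] "today" : (PP/S)\N
  [3,5] S\(N/S)   >
    [3,4] "here" : (S\(N/S))/S
    [4,5] "built" : S

[0,1] N/PP  lex  "that"
[1,2] N  lex  "with"
[2,3] (PP/S)\N  lex  "today"
[1,3] PP/S  <  k=2
[0,3] N/S  >B  k=1
[3,4] (S\(N/S))/S  lex  "here"
[4,5] S  lex  "built"
[3,5] S\(N/S)  >  k=4
[0,5] S  <  k=3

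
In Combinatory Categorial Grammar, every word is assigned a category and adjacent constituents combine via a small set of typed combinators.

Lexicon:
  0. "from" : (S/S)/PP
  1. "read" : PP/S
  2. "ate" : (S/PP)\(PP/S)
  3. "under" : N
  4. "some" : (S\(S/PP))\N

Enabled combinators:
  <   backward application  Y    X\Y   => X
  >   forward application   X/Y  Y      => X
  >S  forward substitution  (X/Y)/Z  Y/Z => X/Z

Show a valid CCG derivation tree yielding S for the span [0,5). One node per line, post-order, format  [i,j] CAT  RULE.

[0,1] (S/S)/PP  lex  "from"
[1,2] PP/S  lex  "read"
[2,3] (S/PP)\(PP/S)  lex  "ate"
[1,3] S/PP  <  k=2
[0,3] S/PP  >S  k=1
[3,4] N  lex  "under"
[4,5] (S\(S/PP))\N  lex  "some"
[3,5] S\(S/PP)  <  k=4
[0,5] S  <  k=3

[0,5] S   <
  [0,3] S/PP   >S
    [0,1] "from" : (S/S)/PP
    [1,3] S/PP   <
      [1,2] "read" : PP/S
      [2,3] "ate" : (S/PP)\(PP/S)
  [3,5] S\(S/PP)   <
    [3,4] "under" : N
    [4,5] "some" : (S\(S/PP))\N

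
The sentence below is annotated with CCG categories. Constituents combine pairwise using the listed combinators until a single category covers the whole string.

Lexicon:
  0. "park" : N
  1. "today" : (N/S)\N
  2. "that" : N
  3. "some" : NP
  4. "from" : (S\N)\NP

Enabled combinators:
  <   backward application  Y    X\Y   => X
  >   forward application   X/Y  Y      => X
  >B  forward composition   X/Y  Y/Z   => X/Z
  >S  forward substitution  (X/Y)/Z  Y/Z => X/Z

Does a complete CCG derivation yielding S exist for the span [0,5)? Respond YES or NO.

NO

N (N/S)\N N NP (S\N)\NP
CKY chart[0,5] = {N}; S ∉ chart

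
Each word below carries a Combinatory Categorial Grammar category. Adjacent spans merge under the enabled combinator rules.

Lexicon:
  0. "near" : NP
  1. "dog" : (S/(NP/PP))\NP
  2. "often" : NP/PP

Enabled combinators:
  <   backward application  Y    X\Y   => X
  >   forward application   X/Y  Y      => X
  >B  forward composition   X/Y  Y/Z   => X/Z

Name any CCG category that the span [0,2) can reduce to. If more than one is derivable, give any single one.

[0,3] S   >
  [0,2] S/(NP/PP)   <
    [0,1] "near" : NP
    [1,2] "dog" : (S/(NP/PP))\NP
  [2,3] "often" : NP/PP

S/(NP/PP)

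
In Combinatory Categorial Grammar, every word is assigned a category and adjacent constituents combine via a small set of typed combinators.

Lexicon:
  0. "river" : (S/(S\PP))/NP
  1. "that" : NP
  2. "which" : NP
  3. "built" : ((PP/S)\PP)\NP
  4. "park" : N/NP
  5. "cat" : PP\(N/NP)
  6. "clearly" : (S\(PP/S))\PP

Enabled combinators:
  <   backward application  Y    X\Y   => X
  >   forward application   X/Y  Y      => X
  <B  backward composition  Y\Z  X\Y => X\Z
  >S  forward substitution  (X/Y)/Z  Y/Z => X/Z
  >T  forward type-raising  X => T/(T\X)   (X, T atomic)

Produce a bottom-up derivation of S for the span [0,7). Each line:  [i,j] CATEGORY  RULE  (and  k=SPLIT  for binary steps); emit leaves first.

[0,7] S   >
  [0,2] S/(S\PP)   >
    [0,1] "river" : (S/(S\PP))/NP
    [1,2] "that" : NP
  [2,7] S\PP   <B
    [2,4] (PP/S)\PP   <
      [2,3] "which" : NP
      [3,4] "built" : ((PP/S)\PP)\NP
    [4,7] S\(PP/S)   <
      [4,6] PP   <
        [4,5] "park" : N/NP
        [5,6] "cat" : PP\(N/NP)
      [6,7] "clearly" : (S\(PP/S))\PP

[0,1] (S/(S\PP))/NP  lex  "river"
[1,2] NP  lex  "that"
[0,2] S/(S\PP)  >  k=1
[2,3] NP  lex  "which"
[3,4] ((PP/S)\PP)\NP  lex  "built"
[2,4] (PP/S)\PP  <  k=3
[4,5] N/NP  lex  "park"
[5,6] PP\(N/NP)  lex  "cat"
[4,6] PP  <  k=5
[6,7] (S\(PP/S))\PP  lex  "clearly"
[4,7] S\(PP/S)  <  k=6
[2,7] S\PP  <B  k=4
[0,7] S  >  k=2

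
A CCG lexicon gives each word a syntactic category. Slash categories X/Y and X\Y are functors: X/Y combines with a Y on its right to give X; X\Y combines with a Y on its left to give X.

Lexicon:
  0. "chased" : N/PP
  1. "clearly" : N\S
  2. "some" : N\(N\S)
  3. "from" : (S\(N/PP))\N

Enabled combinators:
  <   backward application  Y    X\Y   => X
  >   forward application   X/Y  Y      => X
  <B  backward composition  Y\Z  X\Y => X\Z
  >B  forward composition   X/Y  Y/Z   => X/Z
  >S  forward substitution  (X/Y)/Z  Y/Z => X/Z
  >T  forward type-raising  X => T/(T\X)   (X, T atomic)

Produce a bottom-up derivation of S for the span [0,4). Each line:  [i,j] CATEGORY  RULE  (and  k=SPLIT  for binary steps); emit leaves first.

[0,1] N/PP  lex  "chased"
[1,2] N\S  lex  "clearly"
[2,3] N\(N\S)  lex  "some"
[1,3] N  <  k=2
[3,4] (S\(N/PP))\N  lex  "from"
[1,4] S\(N/PP)  <  k=3
[0,4] S  <  k=1

[0,4] S   <
  [0,1] "chased" : N/PP
  [1,4] S\(N/PP)   <
    [1,3] N   <
      [1,2] "clearly" : N\S
      [2,3] "some" : N\(N\S)
    [3,4] "from" : (S\(N/PP))\N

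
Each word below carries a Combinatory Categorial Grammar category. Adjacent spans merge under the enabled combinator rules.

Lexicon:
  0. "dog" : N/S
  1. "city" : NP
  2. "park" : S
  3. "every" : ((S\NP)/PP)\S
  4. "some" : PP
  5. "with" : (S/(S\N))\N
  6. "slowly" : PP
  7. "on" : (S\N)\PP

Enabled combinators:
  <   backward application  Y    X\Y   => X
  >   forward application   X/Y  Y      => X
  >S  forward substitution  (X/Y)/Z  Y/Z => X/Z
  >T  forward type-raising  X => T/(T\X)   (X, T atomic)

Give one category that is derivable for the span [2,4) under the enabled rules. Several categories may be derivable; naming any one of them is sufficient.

(S\NP)/PP

[0,8] S   >
  [0,6] S/(S\N)   <
    [0,5] N   >
      [0,1] "dog" : N/S
      [1,5] S   >
        [1,2] S/(S\NP)   >T
          [1,2] "city" : NP
        [2,5] S\NP   >
          [2,4] (S\NP)/PP   <
            [2,3] "park" : S
            [3,4] "every" : ((S\NP)/PP)\S
          [4,5] "some" : PP
    [5,6] "with" : (S/(S\N))\N
  [6,8] S\N   <
    [6,7] "slowly" : PP
    [7,8] "on" : (S\N)\PP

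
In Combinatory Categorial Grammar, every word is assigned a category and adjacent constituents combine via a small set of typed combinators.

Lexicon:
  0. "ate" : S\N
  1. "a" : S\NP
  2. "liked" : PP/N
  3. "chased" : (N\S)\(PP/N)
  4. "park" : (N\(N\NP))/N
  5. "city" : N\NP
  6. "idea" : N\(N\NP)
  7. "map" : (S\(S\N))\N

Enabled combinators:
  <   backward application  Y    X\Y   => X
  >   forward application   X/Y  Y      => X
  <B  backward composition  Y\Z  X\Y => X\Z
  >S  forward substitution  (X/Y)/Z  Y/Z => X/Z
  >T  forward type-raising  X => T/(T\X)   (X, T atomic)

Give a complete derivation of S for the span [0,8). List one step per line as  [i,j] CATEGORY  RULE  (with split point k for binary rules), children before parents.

[0,1] S\N  lex  "ate"
[1,2] S\NP  lex  "a"
[2,3] PP/N  lex  "liked"
[3,4] (N\S)\(PP/N)  lex  "chased"
[2,4] N\S  <  k=3
[1,4] N\NP  <B  k=2
[4,5] (N\(N\NP))/N  lex  "park"
[5,6] N\NP  lex  "city"
[6,7] N\(N\NP)  lex  "idea"
[5,7] N  <  k=6
[4,7] N\(N\NP)  >  k=5
[1,7] N  <  k=4
[7,8] (S\(S\N))\N  lex  "map"
[1,8] S\(S\N)  <  k=7
[0,8] S  <  k=1

[0,8] S   <
  [0,1] "ate" : S\N
  [1,8] S\(S\N)   <
    [1,7] N   <
      [1,4] N\NP   <B
        [1,2] "a" : S\NP
        [2,4] N\S   <
          [2,3] "liked" : PP/N
          [3,4] "chased" : (N\S)\(PP/N)
      [4,7] N\(N\NP)   >
        [4,5] "park" : (N\(N\NP))/N
        [5,7] N   <
          [5,6] "city" : N\NP
          [6,7] "idea" : N\(N\NP)
    [7,8] "map" : (S\(S\N))\N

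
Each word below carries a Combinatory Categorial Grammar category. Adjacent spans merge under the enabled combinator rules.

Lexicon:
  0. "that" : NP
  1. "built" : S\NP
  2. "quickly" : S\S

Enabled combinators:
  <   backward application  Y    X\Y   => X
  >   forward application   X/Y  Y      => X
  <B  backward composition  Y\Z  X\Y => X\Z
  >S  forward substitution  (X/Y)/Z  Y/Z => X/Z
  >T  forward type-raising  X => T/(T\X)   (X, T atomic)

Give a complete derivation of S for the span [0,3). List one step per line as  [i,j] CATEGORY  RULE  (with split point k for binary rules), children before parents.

[0,1] NP  lex  "that"
[1,2] S\NP  lex  "built"
[2,3] S\S  lex  "quickly"
[1,3] S\NP  <B  k=2
[0,3] S  <  k=1

[0,3] S   <
  [0,1] "that" : NP
  [1,3] S\NP   <B
    [1,2] "built" : S\NP
    [2,3] "quickly" : S\S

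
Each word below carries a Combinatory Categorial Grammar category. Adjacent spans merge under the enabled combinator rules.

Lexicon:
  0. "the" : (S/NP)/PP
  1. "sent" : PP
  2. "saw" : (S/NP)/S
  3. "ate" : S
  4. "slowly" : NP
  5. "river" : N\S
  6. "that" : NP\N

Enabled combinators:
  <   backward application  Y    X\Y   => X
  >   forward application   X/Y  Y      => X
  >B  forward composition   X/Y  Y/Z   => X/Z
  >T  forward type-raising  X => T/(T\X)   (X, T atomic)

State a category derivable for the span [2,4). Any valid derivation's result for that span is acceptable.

[0,7] S   >
  [0,2] S/NP   >
    [0,1] "the" : (S/NP)/PP
    [1,2] "sent" : PP
  [2,7] NP   <
    [2,6] N   <
      [2,5] S   >
        [2,4] S/NP   >
          [2,3] "saw" : (S/NP)/S
          [3,4] "ate" : S
        [4,5] "slowly" : NP
      [5,6] "river" : N\S
    [6,7] "that" : NP\N

S/NP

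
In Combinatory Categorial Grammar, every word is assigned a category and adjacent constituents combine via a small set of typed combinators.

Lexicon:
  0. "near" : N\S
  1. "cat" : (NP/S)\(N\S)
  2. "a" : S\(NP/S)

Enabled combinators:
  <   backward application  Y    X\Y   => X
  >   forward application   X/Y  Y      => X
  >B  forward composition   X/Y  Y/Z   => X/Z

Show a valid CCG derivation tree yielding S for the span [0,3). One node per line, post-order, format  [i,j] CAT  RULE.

[0,1] N\S  lex  "near"
[1,2] (NP/S)\(N\S)  lex  "cat"
[0,2] NP/S  <  k=1
[2,3] S\(NP/S)  lex  "a"
[0,3] S  <  k=2

[0,3] S   <
  [0,2] NP/S   <
    [0,1] "near" : N\S
    [1,2] "cat" : (NP/S)\(N\S)
  [2,3] "a" : S\(NP/S)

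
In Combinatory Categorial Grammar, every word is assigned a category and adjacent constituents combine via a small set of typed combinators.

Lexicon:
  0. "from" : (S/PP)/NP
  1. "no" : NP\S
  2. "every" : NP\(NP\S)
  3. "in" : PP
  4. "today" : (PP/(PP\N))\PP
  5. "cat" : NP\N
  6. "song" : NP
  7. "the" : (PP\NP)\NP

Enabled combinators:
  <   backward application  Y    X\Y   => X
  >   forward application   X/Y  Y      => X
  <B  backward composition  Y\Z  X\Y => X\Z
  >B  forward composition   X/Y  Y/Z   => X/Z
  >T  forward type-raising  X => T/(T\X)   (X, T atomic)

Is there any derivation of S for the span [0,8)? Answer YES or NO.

[0,8] S   >
  [0,3] S/PP   >
    [0,1] "from" : (S/PP)/NP
    [1,3] NP   <
      [1,2] "no" : NP\S
      [2,3] "every" : NP\(NP\S)
  [3,8] PP   >
    [3,5] PP/(PP\N)   <
      [3,4] "in" : PP
      [4,5] "today" : (PP/(PP\N))\PP
    [5,8] PP\N   <B
      [5,6] "cat" : NP\N
      [6,8] PP\NP   <
        [6,7] "song" : NP
        [7,8] "the" : (PP\NP)\NP

YES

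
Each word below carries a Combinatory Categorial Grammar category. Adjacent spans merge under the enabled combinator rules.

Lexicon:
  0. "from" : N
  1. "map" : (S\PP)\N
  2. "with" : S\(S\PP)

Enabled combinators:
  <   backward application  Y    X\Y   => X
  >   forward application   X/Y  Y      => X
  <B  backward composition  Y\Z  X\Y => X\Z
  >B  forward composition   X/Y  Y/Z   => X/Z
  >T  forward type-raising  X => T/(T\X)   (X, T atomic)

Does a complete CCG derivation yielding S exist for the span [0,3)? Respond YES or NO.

[0,3] S   <
  [0,1] "from" : N
  [1,3] S\N   <B
    [1,2] "map" : (S\PP)\N
    [2,3] "with" : S\(S\PP)

YES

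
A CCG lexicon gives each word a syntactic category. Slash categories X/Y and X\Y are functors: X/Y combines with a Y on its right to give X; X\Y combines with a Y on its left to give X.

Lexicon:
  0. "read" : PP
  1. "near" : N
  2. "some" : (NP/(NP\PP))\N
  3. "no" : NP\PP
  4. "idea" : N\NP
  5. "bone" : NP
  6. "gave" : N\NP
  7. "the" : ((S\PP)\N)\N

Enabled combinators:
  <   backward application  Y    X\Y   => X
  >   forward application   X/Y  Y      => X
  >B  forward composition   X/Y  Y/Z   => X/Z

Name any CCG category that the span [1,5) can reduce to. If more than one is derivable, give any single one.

[0,8] S   <
  [0,1] "read" : PP
  [1,8] S\PP   <
    [1,5] N   <
      [1,4] NP   >
        [1,3] NP/(NP\PP)   <
          [1,2] "near" : N
          [2,3] "some" : (NP/(NP\PP))\N
        [3,4] "no" : NP\PP
      [4,5] "idea" : N\NP
    [5,8] (S\PP)\N   <
      [5,7] N   <
        [5,6] "bone" : NP
        [6,7] "gave" : N\NP
      [7,8] "the" : ((S\PP)\N)\N

N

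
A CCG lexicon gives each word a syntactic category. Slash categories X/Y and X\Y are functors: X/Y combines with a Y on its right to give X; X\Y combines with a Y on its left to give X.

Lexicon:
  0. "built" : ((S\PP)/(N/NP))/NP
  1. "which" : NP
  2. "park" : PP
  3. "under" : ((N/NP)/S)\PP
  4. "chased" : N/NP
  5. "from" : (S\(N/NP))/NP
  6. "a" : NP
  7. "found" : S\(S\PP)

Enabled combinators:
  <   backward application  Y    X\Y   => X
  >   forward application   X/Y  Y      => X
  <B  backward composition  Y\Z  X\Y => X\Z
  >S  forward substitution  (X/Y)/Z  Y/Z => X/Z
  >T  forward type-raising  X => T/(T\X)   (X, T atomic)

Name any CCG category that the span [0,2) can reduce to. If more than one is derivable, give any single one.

(S\PP)/(N/NP)

[0,8] S   <
  [0,7] S\PP   >
    [0,2] (S\PP)/(N/NP)   >
      [0,1] "built" : ((S\PP)/(N/NP))/NP
      [1,2] "which" : NP
    [2,7] N/NP   >
      [2,4] (N/NP)/S   <
        [2,3] "park" : PP
        [3,4] "under" : ((N/NP)/S)\PP
      [4,7] S   <
        [4,5] "chased" : N/NP
        [5,7] S\(N/NP)   >
          [5,6] "from" : (S\(N/NP))/NP
          [6,7] "a" : NP
  [7,8] "found" : S\(S\PP)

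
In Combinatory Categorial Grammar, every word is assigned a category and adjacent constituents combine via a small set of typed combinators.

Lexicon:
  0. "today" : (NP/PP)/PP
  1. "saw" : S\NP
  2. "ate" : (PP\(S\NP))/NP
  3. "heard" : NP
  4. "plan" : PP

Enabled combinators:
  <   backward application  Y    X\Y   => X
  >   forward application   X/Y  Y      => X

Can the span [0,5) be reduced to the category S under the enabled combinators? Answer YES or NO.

NO

(NP/PP)/PP S\NP (PP\(S\NP))/NP NP PP
CKY chart[0,5] = {NP}; S ∉ chart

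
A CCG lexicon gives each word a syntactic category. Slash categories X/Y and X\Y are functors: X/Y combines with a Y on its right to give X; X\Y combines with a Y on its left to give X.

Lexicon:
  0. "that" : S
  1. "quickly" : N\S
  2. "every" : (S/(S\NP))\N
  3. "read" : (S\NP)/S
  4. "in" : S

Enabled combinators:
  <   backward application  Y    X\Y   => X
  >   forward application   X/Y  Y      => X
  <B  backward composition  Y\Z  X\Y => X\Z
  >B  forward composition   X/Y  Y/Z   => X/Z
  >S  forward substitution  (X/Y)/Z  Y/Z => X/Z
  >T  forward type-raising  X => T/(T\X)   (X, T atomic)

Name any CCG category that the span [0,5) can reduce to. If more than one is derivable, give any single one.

[0,5] S   >
  [0,3] S/(S\NP)   <
    [0,2] N   >
      [0,1] N/(N\S)   >T
        [0,1] "that" : S
      [1,2] "quickly" : N\S
    [2,3] "every" : (S/(S\NP))\N
  [3,5] S\NP   >
    [3,4] "read" : (S\NP)/S
    [4,5] "in" : S

S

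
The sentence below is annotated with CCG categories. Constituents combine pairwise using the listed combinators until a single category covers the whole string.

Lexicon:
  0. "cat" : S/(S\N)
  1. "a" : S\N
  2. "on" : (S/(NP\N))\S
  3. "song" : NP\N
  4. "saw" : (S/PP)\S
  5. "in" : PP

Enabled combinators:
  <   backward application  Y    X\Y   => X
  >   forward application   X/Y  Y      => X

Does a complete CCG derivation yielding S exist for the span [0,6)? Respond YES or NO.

YES

[0,6] S   >
  [0,5] S/PP   <
    [0,4] S   >
      [0,3] S/(NP\N)   <
        [0,2] S   >
          [0,1] "cat" : S/(S\N)
          [1,2] "a" : S\N
        [2,3] "on" : (S/(NP\N))\S
      [3,4] "song" : NP\N
    [4,5] "saw" : (S/PP)\S
  [5,6] "in" : PP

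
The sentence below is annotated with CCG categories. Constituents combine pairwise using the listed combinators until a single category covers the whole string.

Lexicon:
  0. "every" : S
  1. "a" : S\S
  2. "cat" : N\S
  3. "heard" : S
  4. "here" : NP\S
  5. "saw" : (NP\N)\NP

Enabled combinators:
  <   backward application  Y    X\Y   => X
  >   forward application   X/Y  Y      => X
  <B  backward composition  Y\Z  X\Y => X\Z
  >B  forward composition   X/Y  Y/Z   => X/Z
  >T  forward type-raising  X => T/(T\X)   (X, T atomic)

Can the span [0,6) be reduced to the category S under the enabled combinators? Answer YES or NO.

NO

S S\S N\S S NP\S (NP\N)\NP
CKY chart[0,6] = {N/(N\NP), NP, NP/(NP\NP), PP/(PP\NP), S/(S\NP)}; S ∉ chart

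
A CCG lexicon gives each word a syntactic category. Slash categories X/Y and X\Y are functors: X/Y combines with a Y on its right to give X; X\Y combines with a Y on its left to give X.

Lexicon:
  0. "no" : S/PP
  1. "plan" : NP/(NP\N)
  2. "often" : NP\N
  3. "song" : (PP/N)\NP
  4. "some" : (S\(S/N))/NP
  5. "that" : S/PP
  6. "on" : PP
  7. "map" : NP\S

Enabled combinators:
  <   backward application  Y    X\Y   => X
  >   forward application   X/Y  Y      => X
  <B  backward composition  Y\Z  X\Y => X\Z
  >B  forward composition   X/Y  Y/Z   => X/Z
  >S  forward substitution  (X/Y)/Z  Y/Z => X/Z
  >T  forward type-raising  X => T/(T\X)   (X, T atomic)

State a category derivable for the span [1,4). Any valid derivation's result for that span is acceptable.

PP/N

[0,8] S   <
  [0,4] S/N   >B
    [0,1] "no" : S/PP
    [1,4] PP/N   <
      [1,3] NP   >
        [1,2] "plan" : NP/(NP\N)
        [2,3] "often" : NP\N
      [3,4] "song" : (PP/N)\NP
  [4,8] S\(S/N)   >
    [4,5] "some" : (S\(S/N))/NP
    [5,8] NP   <
      [5,7] S   >
        [5,6] "that" : S/PP
        [6,7] "on" : PP
      [7,8] "map" : NP\S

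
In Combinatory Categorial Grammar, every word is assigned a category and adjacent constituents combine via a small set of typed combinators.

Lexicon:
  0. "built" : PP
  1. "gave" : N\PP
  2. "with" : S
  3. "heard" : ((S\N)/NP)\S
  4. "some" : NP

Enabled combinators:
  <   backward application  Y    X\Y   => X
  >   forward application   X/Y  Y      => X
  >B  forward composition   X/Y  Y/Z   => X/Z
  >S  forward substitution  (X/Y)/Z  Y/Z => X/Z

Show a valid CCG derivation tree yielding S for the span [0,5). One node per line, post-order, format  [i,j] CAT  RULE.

[0,1] PP  lex  "built"
[1,2] N\PP  lex  "gave"
[0,2] N  <  k=1
[2,3] S  lex  "with"
[3,4] ((S\N)/NP)\S  lex  "heard"
[2,4] (S\N)/NP  <  k=3
[4,5] NP  lex  "some"
[2,5] S\N  >  k=4
[0,5] S  <  k=2

[0,5] S   <
  [0,2] N   <
    [0,1] "built" : PP
    [1,2] "gave" : N\PP
  [2,5] S\N   >
    [2,4] (S\N)/NP   <
      [2,3] "with" : S
      [3,4] "heard" : ((S\N)/NP)\S
    [4,5] "some" : NP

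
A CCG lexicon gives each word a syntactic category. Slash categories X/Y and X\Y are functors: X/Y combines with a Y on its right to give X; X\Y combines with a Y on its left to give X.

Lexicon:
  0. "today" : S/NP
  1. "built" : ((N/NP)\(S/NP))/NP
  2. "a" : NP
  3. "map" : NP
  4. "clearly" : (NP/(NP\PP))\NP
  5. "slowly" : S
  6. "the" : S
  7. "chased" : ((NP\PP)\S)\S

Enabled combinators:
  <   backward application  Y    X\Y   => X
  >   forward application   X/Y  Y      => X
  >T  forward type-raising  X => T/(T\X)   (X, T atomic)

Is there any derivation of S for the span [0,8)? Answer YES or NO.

S/NP ((N/NP)\(S/NP))/NP NP NP (NP/(NP\PP))\NP S S ((NP\PP)\S)\S
CKY chart[0,8] = {N, N/(N\N), NP/(NP\N), PP/(PP\N), S/(S\N)}; S ∉ chart

NO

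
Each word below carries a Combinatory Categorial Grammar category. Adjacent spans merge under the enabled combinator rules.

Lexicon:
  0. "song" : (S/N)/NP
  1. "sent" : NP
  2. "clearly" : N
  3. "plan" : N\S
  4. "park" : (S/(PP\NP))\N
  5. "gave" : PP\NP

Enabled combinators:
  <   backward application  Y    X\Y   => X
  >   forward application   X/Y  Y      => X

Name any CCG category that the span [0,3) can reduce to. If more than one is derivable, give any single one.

S

[0,6] S   >
  [0,5] S/(PP\NP)   <
    [0,4] N   <
      [0,3] S   >
        [0,2] S/N   >
          [0,1] "song" : (S/N)/NP
          [1,2] "sent" : NP
        [2,3] "clearly" : N
      [3,4] "plan" : N\S
    [4,5] "park" : (S/(PP\NP))\N
  [5,6] "gave" : PP\NP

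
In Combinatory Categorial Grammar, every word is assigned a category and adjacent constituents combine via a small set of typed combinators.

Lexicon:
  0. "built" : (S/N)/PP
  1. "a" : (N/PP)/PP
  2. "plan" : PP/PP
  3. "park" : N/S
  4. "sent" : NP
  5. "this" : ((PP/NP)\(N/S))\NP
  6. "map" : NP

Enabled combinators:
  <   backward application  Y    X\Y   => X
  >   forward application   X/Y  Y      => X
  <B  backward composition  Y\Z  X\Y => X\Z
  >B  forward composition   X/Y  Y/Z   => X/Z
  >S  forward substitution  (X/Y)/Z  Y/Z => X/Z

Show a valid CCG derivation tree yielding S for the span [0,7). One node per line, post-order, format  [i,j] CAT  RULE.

[0,7] S   >
  [0,3] S/PP   >S
    [0,1] "built" : (S/N)/PP
    [1,3] N/PP   >S
      [1,2] "a" : (N/PP)/PP
      [2,3] "plan" : PP/PP
  [3,7] PP   >
    [3,6] PP/NP   <
      [3,4] "park" : N/S
      [4,6] (PP/NP)\(N/S)   <
        [4,5] "sent" : NP
        [5,6] "this" : ((PP/NP)\(N/S))\NP
    [6,7] "map" : NP

[0,1] (S/N)/PP  lex  "built"
[1,2] (N/PP)/PP  lex  "a"
[2,3] PP/PP  lex  "plan"
[1,3] N/PP  >S  k=2
[0,3] S/PP  >S  k=1
[3,4] N/S  lex  "park"
[4,5] NP  lex  "sent"
[5,6] ((PP/NP)\(N/S))\NP  lex  "this"
[4,6] (PP/NP)\(N/S)  <  k=5
[3,6] PP/NP  <  k=4
[6,7] NP  lex  "map"
[3,7] PP  >  k=6
[0,7] S  >  k=3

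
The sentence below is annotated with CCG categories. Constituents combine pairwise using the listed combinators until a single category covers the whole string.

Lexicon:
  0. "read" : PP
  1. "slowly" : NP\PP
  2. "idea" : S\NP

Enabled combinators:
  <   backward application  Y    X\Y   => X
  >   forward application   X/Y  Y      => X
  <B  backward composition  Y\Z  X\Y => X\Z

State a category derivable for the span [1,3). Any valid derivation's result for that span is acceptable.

S\PP

[0,3] S   <
  [0,1] "read" : PP
  [1,3] S\PP   <B
    [1,2] "slowly" : NP\PP
    [2,3] "idea" : S\NP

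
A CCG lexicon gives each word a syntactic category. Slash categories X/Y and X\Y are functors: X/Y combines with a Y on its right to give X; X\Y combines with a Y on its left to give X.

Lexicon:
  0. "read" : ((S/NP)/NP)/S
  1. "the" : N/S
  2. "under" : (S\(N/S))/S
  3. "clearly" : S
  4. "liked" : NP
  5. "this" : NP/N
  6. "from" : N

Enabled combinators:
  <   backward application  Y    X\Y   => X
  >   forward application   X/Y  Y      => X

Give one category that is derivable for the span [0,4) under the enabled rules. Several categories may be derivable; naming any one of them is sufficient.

[0,7] S   >
  [0,5] S/NP   >
    [0,4] (S/NP)/NP   >
      [0,1] "read" : ((S/NP)/NP)/S
      [1,4] S   <
        [1,2] "the" : N/S
        [2,4] S\(N/S)   >
          [2,3] "under" : (S\(N/S))/S
          [3,4] "clearly" : S
    [4,5] "liked" : NP
  [5,7] NP   >
    [5,6] "this" : NP/N
    [6,7] "from" : N

(S/NP)/NP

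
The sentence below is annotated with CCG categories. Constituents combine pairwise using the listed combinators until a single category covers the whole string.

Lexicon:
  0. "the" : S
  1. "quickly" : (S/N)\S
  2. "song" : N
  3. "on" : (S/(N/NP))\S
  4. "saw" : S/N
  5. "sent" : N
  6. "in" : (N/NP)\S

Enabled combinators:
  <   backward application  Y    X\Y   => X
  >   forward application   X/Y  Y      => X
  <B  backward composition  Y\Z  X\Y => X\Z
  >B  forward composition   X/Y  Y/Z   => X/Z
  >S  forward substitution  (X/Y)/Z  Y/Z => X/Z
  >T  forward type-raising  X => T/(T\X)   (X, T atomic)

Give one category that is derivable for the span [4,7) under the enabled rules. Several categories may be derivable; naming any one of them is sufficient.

N/NP

[0,7] S   >
  [0,4] S/(N/NP)   <
    [0,3] S   >
      [0,2] S/N   <
        [0,1] "the" : S
        [1,2] "quickly" : (S/N)\S
      [2,3] "song" : N
    [3,4] "on" : (S/(N/NP))\S
  [4,7] N/NP   <
    [4,6] S   >
      [4,5] "saw" : S/N
      [5,6] "sent" : N
    [6,7] "in" : (N/NP)\S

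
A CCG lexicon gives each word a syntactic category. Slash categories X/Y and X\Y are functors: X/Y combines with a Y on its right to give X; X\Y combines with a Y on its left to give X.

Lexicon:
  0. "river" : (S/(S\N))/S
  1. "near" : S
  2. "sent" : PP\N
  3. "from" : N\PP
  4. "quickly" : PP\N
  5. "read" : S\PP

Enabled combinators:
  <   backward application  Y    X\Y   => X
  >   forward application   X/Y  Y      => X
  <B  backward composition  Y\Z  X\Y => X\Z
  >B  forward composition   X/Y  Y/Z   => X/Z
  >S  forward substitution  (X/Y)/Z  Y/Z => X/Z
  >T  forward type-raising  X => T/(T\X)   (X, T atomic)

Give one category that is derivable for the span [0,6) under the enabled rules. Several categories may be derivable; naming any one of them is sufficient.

S

[0,6] S   >
  [0,2] S/(S\N)   >
    [0,1] "river" : (S/(S\N))/S
    [1,2] "near" : S
  [2,6] S\N   <B
    [2,4] N\N   <B
      [2,3] "sent" : PP\N
      [3,4] "from" : N\PP
    [4,6] S\N   <B
      [4,5] "quickly" : PP\N
      [5,6] "read" : S\PP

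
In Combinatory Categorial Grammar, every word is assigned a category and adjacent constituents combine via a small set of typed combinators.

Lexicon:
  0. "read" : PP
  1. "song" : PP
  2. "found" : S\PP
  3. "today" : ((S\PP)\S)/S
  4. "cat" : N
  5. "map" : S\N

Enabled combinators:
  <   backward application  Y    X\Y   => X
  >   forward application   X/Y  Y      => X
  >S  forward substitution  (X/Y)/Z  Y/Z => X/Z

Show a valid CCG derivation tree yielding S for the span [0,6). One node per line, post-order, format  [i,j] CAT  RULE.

[0,1] PP  lex  "read"
[1,2] PP  lex  "song"
[2,3] S\PP  lex  "found"
[1,3] S  <  k=2
[3,4] ((S\PP)\S)/S  lex  "today"
[4,5] N  lex  "cat"
[5,6] S\N  lex  "map"
[4,6] S  <  k=5
[3,6] (S\PP)\S  >  k=4
[1,6] S\PP  <  k=3
[0,6] S  <  k=1

[0,6] S   <
  [0,1] "read" : PP
  [1,6] S\PP   <
    [1,3] S   <
      [1,2] "song" : PP
      [2,3] "found" : S\PP
    [3,6] (S\PP)\S   >
      [3,4] "today" : ((S\PP)\S)/S
      [4,6] S   <
        [4,5] "cat" : N
        [5,6] "map" : S\N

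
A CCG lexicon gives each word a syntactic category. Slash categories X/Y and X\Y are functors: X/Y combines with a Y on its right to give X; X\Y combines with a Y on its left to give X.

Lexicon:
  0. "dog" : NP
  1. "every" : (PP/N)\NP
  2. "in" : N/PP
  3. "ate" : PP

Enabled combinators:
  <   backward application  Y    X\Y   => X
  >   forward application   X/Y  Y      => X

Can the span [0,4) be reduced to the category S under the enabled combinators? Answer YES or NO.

NP (PP/N)\NP N/PP PP
CKY chart[0,4] = {PP}; S ∉ chart

NO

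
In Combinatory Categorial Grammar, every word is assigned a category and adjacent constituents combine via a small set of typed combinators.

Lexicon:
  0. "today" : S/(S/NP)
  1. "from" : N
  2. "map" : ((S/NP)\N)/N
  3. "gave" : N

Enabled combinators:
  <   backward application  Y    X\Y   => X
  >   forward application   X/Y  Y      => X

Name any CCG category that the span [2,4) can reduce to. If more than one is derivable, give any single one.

[0,4] S   >
  [0,1] "today" : S/(S/NP)
  [1,4] S/NP   <
    [1,2] "from" : N
    [2,4] (S/NP)\N   >
      [2,3] "map" : ((S/NP)\N)/N
      [3,4] "gave" : N

(S/NP)\N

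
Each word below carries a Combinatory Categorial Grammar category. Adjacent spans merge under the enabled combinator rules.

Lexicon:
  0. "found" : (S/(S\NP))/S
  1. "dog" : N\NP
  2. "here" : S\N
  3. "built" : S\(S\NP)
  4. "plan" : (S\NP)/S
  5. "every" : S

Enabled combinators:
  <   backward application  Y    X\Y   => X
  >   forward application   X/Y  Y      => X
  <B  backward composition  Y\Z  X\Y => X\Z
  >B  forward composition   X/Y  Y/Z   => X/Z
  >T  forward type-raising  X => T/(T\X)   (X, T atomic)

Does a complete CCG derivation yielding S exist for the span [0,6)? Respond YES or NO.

YES

[0,6] S   >
  [0,4] S/(S\NP)   >
    [0,1] "found" : (S/(S\NP))/S
    [1,4] S   <
      [1,3] S\NP   <B
        [1,2] "dog" : N\NP
        [2,3] "here" : S\N
      [3,4] "built" : S\(S\NP)
  [4,6] S\NP   >
    [4,5] "plan" : (S\NP)/S
    [5,6] "every" : S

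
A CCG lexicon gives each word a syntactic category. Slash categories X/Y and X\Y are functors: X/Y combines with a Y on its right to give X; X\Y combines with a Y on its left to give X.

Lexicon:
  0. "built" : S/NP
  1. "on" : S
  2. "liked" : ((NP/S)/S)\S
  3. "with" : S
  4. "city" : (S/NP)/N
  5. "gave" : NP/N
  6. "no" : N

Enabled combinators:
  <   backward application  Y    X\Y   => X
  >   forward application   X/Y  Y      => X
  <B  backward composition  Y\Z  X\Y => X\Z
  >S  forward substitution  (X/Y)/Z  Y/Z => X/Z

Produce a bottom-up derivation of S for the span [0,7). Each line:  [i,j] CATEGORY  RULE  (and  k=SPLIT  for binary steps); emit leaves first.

[0,1] S/NP  lex  "built"
[1,2] S  lex  "on"
[2,3] ((NP/S)/S)\S  lex  "liked"
[1,3] (NP/S)/S  <  k=2
[3,4] S  lex  "with"
[1,4] NP/S  >  k=3
[4,5] (S/NP)/N  lex  "city"
[5,6] NP/N  lex  "gave"
[4,6] S/N  >S  k=5
[6,7] N  lex  "no"
[4,7] S  >  k=6
[1,7] NP  >  k=4
[0,7] S  >  k=1

[0,7] S   >
  [0,1] "built" : S/NP
  [1,7] NP   >
    [1,4] NP/S   >
      [1,3] (NP/S)/S   <
        [1,2] "on" : S
        [2,3] "liked" : ((NP/S)/S)\S
      [3,4] "with" : S
    [4,7] S   >
      [4,6] S/N   >S
        [4,5] "city" : (S/NP)/N
        [5,6] "gave" : NP/N
      [6,7] "no" : N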